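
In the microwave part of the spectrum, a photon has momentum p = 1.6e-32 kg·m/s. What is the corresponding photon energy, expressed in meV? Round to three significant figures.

For a photon E = pc, so E = 4.797e-24 J.
Converting to meV: E = 0.02994 meV ≈ 0.0299 meV.

0.0299 meV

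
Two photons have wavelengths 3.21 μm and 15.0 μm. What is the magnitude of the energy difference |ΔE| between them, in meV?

Using E = hc/λ: E₁ = 6.188e-20 J, E₂ = 1.324e-20 J.
|ΔE| = |6.188e-20 − 1.324e-20| = 4.86e-20 J = 304 meV.

304 meV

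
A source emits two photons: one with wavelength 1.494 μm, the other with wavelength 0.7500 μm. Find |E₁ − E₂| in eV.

0.823 eV

Using E = hc/λ: E₁ = 1.3296 × 10^-19 J, E₂ = 2.6486 × 10^-19 J.
|ΔE| = |1.3296 × 10^-19 − 2.6486 × 10^-19| = 1.32 × 10^-19 J = 0.823 eV.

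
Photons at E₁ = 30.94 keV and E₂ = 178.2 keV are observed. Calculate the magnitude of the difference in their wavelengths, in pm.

33.1 pm

Using λ = hc/E: λ₁ = 4.0072e-11 m, λ₂ = 6.9576e-12 m.
|Δλ| = |4.0072e-11 − 6.9576e-12| = 3.31e-11 m = 33.1 pm.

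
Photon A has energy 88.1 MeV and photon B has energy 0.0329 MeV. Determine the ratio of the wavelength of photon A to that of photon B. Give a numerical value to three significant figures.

3.73 × 10^-4

λ_A = 1.407 × 10^-14 m (from energy = 88.1 MeV, via λ = hc/E).
λ_B = 3.769 × 10^-11 m (from energy = 0.0329 MeV, via λ = hc/E).
Ratio = 1.407 × 10^-14 / 3.769 × 10^-11 = 3.73 × 10^-4.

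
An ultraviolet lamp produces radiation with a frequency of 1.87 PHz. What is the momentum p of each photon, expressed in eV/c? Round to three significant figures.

7.73 eV/c

Take h = 6.62607015·10^-34 J·s, c = 2.99792458·10^8 m/s, 1 eV = 1.602176634·10^-19 J.
Convert to SI: f = 1.87 PHz = 1.87·10^15 Hz.
Since p = hf/c for a photon, p = 4.133·10^-27 kg·m/s.
Converting to eV/c: p = 7.734 eV/c ≈ 7.73 eV/c.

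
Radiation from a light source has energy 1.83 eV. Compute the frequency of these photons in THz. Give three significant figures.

First convert: E = 1.83 eV = 2.9320 × 10^-19 J.
Apply f = E/h: f = 4.425 × 10^14 Hz.
Converting to THz: f = 442.5 THz ≈ 442 THz.

442 THz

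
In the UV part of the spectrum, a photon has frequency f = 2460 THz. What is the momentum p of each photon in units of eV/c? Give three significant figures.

10.2 eV/c

Use h = 6.62607015e-34 J·s, c = 2.99792458e8 m/s, 1 eV = 1.602176634e-19 J.
First convert: f = 2460 THz = 2.46e15 Hz.
For a photon p = hf/c, so p = 5.437e-27 kg·m/s.
Converting to eV/c: p = 10.17 eV/c ≈ 10.2 eV/c.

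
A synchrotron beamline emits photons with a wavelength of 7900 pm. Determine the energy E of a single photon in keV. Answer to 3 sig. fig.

(h = 6.62607015e-34 J·s, c = 2.99792458e8 m/s, 1 eV = 1.602176634e-19 J.)
First convert: λ = 7900 pm = 7.9e-9 m.
The photon relation is E = hc/λ, giving E = 2.514e-17 J.
Converting to keV: E = 0.1569 keV ≈ 0.157 keV.

0.157 keV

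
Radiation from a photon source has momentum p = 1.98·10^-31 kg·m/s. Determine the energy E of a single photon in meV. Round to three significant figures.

0.370 meV

Use c = 2.99792458·10^8 m/s, 1 eV = 1.602176634·10^-19 J.
Apply E = pc: E = 5.936·10^-23 J.
Converting to meV: E = 0.3705 meV ≈ 0.370 meV.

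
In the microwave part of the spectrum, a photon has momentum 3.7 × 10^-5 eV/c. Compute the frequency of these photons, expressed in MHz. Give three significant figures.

Use h = 6.62607015 × 10^-34 J·s, c = 2.99792458 × 10^8 m/s, 1 eV = 1.602176634 × 10^-19 J.
Convert to SI: p = 3.7 × 10^-5 eV/c = 1.9774 × 10^-32 kg·m/s.
The photon relation is f = pc/h, giving f = 8.947 × 10^9 Hz.
Converting to MHz: f = 8947 MHz ≈ 8950 MHz.

8950 MHz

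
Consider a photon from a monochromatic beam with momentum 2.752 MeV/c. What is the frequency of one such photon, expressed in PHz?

6.65 × 10^5 PHz

First convert: p = 2.752 MeV/c = 1.4707 × 10^-21 kg·m/s.
The photon relation is f = pc/h, giving f = 6.654 × 10^20 Hz.
Converting to PHz: f = 665400 PHz ≈ 6.65 × 10^5 PHz.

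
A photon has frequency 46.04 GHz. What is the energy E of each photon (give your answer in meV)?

0.190 meV

Use h = 6.62607015·10^-34 J·s, 1 eV = 1.602176634·10^-19 J.
First convert: f = 46.04 GHz = 4.604·10^10 Hz.
For a photon E = hf, so E = 3.051·10^-23 J.
Converting to meV: E = 0.1904 meV ≈ 0.190 meV.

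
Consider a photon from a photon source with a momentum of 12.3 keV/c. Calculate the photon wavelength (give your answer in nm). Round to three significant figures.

0.101 nm

Take h = 6.62607015 × 10^-34 J·s, c = 2.99792458 × 10^8 m/s, 1 eV = 1.602176634 × 10^-19 J.
In SI units: p = 12.3 keV/c = 6.5735 × 10^-24 kg·m/s.
Apply λ = h/p: λ = 1.008 × 10^-10 m.
Converting to nm: λ = 0.1008 nm ≈ 0.101 nm.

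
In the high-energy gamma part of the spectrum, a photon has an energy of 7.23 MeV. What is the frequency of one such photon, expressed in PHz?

1.75e6 PHz

First convert: E = 7.23 MeV = 1.1584e-12 J.
The photon relation is f = E/h, giving f = 1.748e21 Hz.
Converting to PHz: f = 1.748e6 PHz ≈ 1.75e6 PHz.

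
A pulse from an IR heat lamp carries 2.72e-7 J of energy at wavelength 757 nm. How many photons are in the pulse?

Per-photon energy: E = 2.624e-19 J (from wavelength = 757 nm).
N = E_total / E_photon = 2.72e-7 J / 2.624e-19 J = 1.04e12.

1.04e12 photons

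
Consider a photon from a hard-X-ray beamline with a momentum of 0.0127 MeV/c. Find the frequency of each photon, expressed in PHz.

Use h = 6.62607015e-34 J·s, c = 2.99792458e8 m/s, 1 eV = 1.602176634e-19 J.
Convert to SI: p = 0.0127 MeV/c = 6.7872e-24 kg·m/s.
Since f = pc/h for a photon, f = 3.071e18 Hz.
Converting to PHz: f = 3071 PHz ≈ 3070 PHz.

3070 PHz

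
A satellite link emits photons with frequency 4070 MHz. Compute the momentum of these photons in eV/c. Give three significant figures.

1.68 × 10^-5 eV/c

Take h = 6.62607015 × 10^-34 J·s, c = 2.99792458 × 10^8 m/s, 1 eV = 1.602176634 × 10^-19 J.
First convert: f = 4070 MHz = 4.07 × 10^9 Hz.
Since p = hf/c for a photon, p = 8.996 × 10^-33 kg·m/s.
Converting to eV/c: p = 1.683 × 10^-5 eV/c ≈ 1.68 × 10^-5 eV/c.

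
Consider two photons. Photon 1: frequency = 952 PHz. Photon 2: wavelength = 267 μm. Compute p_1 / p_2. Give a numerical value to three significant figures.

p_1 = 2.104e-24 kg·m/s (from frequency = 952 PHz, via p = hf/c).
p_2 = 2.482e-30 kg·m/s (from wavelength = 267 μm, via p = h/λ).
Ratio = 2.104e-24 / 2.482e-30 = 8.48e5.

8.48e5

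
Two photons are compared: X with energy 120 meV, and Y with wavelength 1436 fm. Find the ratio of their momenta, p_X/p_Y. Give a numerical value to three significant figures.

p_X = 6.413e-29 kg·m/s (from energy = 120 meV, via p = E/c).
p_Y = 4.614e-22 kg·m/s (from wavelength = 1436 fm, via p = h/λ).
Ratio = 6.413e-29 / 4.614e-22 = 1.39e-7.

1.39e-7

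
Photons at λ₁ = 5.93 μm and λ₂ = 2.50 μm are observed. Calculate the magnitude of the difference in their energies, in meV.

Using E = hc/λ: E₁ = 3.350 × 10^-20 J, E₂ = 7.946 × 10^-20 J.
|ΔE| = |3.350 × 10^-20 − 7.946 × 10^-20| = 4.60 × 10^-20 J = 287 meV.

287 meV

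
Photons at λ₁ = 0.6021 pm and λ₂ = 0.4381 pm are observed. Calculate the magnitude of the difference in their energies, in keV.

Using E = hc/λ: E₁ = 3.2992·10^-13 J, E₂ = 4.5342·10^-13 J.
|ΔE| = |3.2992·10^-13 − 4.5342·10^-13| = 1.24·10^-13 J = 771 keV.

771 keV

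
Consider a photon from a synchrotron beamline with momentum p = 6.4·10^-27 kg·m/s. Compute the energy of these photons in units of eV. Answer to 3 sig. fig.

12.0 eV

Since E = pc for a photon, E = 1.919·10^-18 J.
Converting to eV: E = 11.98 eV ≈ 12.0 eV.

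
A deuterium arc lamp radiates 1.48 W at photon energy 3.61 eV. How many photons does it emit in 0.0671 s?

1.72 × 10^17 photons

Total energy: E_total = P·t = 1.48 × 0.0671 = 0.09931 J.
Per-photon energy: E = 5.784 × 10^-19 J.
N = E_total / E_photon = 1.72 × 10^17.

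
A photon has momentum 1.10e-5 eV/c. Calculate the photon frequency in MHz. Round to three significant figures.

2660 MHz

First convert: p = 1.10e-5 eV/c = 5.8787e-33 kg·m/s.
For a photon f = pc/h, so f = 2.660e9 Hz.
Converting to MHz: f = 2660 MHz ≈ 2660 MHz.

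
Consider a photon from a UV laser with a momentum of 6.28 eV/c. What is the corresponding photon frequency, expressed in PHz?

In SI units: p = 6.28 eV/c = 3.3562e-27 kg·m/s.
The photon relation is f = pc/h, giving f = 1.518e15 Hz.
Converting to PHz: f = 1.518 PHz ≈ 1.52 PHz.

1.52 PHz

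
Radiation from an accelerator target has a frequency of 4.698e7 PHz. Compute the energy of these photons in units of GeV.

0.194 GeV

First convert: f = 4.698e7 PHz = 4.698e22 Hz.
For a photon E = hf, so E = 3.113e-11 J.
Converting to GeV: E = 0.1943 GeV ≈ 0.194 GeV.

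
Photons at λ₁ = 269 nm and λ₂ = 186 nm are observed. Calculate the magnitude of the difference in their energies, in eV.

Using E = hc/λ: E₁ = 7.385 × 10^-19 J, E₂ = 1.068 × 10^-18 J.
|ΔE| = |7.385 × 10^-19 − 1.068 × 10^-18| = 3.30 × 10^-19 J = 2.06 eV.

2.06 eV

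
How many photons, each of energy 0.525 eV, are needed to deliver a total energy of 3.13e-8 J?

Per-photon energy: E = 8.411e-20 J (from energy = 0.525 eV).
N = E_total / E_photon = 3.13e-8 J / 8.411e-20 J = 3.72e11.

3.72e11 photons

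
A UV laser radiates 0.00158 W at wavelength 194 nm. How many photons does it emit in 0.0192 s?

Total energy: E_total = P·t = 0.00158 × 0.0192 = 3.034 × 10^-5 J.
Per-photon energy: E = 1.024 × 10^-18 J.
N = E_total / E_photon = 2.96 × 10^13.

2.96 × 10^13 photons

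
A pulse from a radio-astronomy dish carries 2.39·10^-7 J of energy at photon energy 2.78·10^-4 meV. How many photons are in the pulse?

5.37·10^18 photons

Per-photon energy: E = 4.454·10^-26 J (from energy = 2.78·10^-4 meV).
N = E_total / E_photon = 2.39·10^-7 J / 4.454·10^-26 J = 5.37·10^18.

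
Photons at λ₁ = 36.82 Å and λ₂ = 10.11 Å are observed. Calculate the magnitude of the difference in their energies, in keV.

Using E = hc/λ: E₁ = 5.3950 × 10^-17 J, E₂ = 1.9648 × 10^-16 J.
|ΔE| = |5.3950 × 10^-17 − 1.9648 × 10^-16| = 1.43 × 10^-16 J = 0.890 keV.

0.890 keV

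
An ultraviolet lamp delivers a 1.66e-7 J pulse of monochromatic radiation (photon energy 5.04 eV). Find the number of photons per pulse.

2.06e11 photons

Per-photon energy: E = 8.075e-19 J (from energy = 5.04 eV).
N = E_total / E_photon = 1.66e-7 J / 8.075e-19 J = 2.06e11.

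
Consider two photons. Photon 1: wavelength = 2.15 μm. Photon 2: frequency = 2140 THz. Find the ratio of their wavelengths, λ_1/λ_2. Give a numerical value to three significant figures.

λ_1 = 2.150·10^-6 m (from wavelength = 2.15 μm, via λ given directly).
λ_2 = 1.401·10^-7 m (from frequency = 2140 THz, via λ = c/f).
Ratio = 2.150·10^-6 / 1.401·10^-7 = 15.3.

15.3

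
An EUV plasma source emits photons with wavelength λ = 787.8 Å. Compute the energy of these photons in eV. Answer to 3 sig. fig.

First convert: λ = 787.8 Å = 7.878 × 10^-8 m.
Apply E = hc/λ: E = 2.522 × 10^-18 J.
Converting to eV: E = 15.74 eV ≈ 15.7 eV.

15.7 eV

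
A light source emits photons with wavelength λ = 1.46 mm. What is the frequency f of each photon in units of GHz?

Convert to SI: λ = 1.46 mm = 0.00146 m.
The photon relation is f = c/λ, giving f = 2.053 × 10^11 Hz.
Converting to GHz: f = 205.3 GHz ≈ 205 GHz.

205 GHz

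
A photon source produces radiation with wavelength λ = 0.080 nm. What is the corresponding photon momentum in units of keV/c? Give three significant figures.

Convert to SI: λ = 0.080 nm = 8.0·10^-11 m.
Since p = h/λ for a photon, p = 8.283·10^-24 kg·m/s.
Converting to keV/c: p = 15.50 keV/c ≈ 15.5 keV/c.

15.5 keV/c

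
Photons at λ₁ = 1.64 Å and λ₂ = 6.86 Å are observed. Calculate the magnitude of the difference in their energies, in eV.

Using E = hc/λ: E₁ = 1.211 × 10^-15 J, E₂ = 2.896 × 10^-16 J.
|ΔE| = |1.211 × 10^-15 − 2.896 × 10^-16| = 9.22 × 10^-16 J = 5750 eV.

5750 eV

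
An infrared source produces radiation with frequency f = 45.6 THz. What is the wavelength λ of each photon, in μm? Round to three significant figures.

6.57 μm

First convert: f = 45.6 THz = 4.56·10^13 Hz.
Apply λ = c/f: λ = 6.574·10^-6 m.
Converting to μm: λ = 6.574 μm ≈ 6.57 μm.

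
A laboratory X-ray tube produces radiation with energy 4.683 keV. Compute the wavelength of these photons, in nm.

Convert to SI: E = 4.683 keV = 7.5030e-16 J.
For a photon λ = hc/E, so λ = 2.648e-10 m.
Converting to nm: λ = 0.2648 nm ≈ 0.265 nm.

0.265 nm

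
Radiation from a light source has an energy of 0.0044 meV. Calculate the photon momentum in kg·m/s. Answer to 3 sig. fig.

2.35 × 10^-33 kg·m/s

(c = 2.99792458 × 10^8 m/s, 1 eV = 1.602176634 × 10^-19 J.)
Convert to SI: E = 0.0044 meV = 7.0496 × 10^-25 J.
For a photon p = E/c, so p = 2.351 × 10^-33 kg·m/s.
So p ≈ 2.35 × 10^-33 kg·m/s.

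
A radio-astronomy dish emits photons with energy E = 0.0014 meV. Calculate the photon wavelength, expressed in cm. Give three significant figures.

(h = 6.62607015 × 10^-34 J·s, c = 2.99792458 × 10^8 m/s, 1 eV = 1.602176634 × 10^-19 J.)
Convert to SI: E = 0.0014 meV = 2.2430 × 10^-25 J.
Apply λ = hc/E: λ = 0.8856 m.
Converting to cm: λ = 88.56 cm ≈ 88.6 cm.

88.6 cm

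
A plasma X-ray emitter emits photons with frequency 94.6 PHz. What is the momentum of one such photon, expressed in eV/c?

391 eV/c

First convert: f = 94.6 PHz = 9.46 × 10^16 Hz.
The photon relation is p = hf/c, giving p = 2.091 × 10^-25 kg·m/s.
Converting to eV/c: p = 391.2 eV/c ≈ 391 eV/c.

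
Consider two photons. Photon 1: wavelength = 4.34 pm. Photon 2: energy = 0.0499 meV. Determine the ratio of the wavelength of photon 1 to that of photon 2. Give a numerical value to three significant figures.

λ_1 = 4.340e-12 m (from wavelength = 4.34 pm, via λ given directly).
λ_2 = 0.02485 m (from energy = 0.0499 meV, via λ = hc/E).
Ratio = 4.340e-12 / 0.02485 = 1.75e-10.

1.75e-10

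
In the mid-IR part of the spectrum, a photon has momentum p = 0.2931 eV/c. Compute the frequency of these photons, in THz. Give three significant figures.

Use h = 6.62607015e-34 J·s, c = 2.99792458e8 m/s, 1 eV = 1.602176634e-19 J.
First convert: p = 0.2931 eV/c = 1.5664e-28 kg·m/s.
Since f = pc/h for a photon, f = 7.087e13 Hz.
Converting to THz: f = 70.87 THz ≈ 70.9 THz.

70.9 THz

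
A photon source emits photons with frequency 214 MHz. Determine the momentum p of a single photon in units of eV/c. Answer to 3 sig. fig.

Convert to SI: f = 214 MHz = 2.14e8 Hz.
Apply p = hf/c: p = 4.730e-34 kg·m/s.
Converting to eV/c: p = 8.850e-7 eV/c ≈ 8.85e-7 eV/c.

8.85e-7 eV/c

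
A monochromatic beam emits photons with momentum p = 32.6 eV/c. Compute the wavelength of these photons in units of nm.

38.0 nm

Take h = 6.62607015e-34 J·s, c = 2.99792458e8 m/s, 1 eV = 1.602176634e-19 J.
Convert to SI: p = 32.6 eV/c = 1.7422e-26 kg·m/s.
Since λ = h/p for a photon, λ = 3.803e-8 m.
Converting to nm: λ = 38.03 nm ≈ 38.0 nm.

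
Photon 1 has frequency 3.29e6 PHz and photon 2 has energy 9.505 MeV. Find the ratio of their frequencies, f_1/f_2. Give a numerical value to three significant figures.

1.43

f_1 = 3.290e21 Hz (from frequency = 3.29e6 PHz, via f given directly).
f_2 = 2.298e21 Hz (from energy = 9.505 MeV, via f = E/h).
Ratio = 3.290e21 / 2.298e21 = 1.43.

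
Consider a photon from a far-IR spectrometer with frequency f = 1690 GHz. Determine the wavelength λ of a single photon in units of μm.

177 μm

Take c = 2.99792458e8 m/s.
In SI units: f = 1690 GHz = 1.69e12 Hz.
The photon relation is λ = c/f, giving λ = 1.774e-4 m.
Converting to μm: λ = 177.4 μm ≈ 177 μm.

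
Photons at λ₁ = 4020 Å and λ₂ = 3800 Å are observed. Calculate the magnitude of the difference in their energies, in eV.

0.179 eV

Using E = hc/λ: E₁ = 4.941 × 10^-19 J, E₂ = 5.227 × 10^-19 J.
|ΔE| = |4.941 × 10^-19 − 5.227 × 10^-19| = 2.86 × 10^-20 J = 0.179 eV.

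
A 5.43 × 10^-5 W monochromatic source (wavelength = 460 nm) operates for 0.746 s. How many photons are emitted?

9.38 × 10^13 photons

Total energy: E_total = P·t = 5.43 × 10^-5 × 0.746 = 4.051 × 10^-5 J.
Per-photon energy: E = 4.318 × 10^-19 J.
N = E_total / E_photon = 9.38 × 10^13.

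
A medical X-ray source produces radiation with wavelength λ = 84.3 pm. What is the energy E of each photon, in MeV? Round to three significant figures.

Use h = 6.62607015e-34 J·s, c = 2.99792458e8 m/s, 1 eV = 1.602176634e-19 J.
In SI units: λ = 84.3 pm = 8.43e-11 m.
The photon relation is E = hc/λ, giving E = 2.356e-15 J.
Converting to MeV: E = 0.01471 MeV ≈ 0.0147 MeV.

0.0147 MeV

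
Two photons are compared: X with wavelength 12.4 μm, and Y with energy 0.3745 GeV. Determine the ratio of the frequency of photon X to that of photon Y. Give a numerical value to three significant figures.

f_X = 2.418e13 Hz (from wavelength = 12.4 μm, via f = c/λ).
f_Y = 9.055e22 Hz (from energy = 0.3745 GeV, via f = E/h).
Ratio = 2.418e13 / 9.055e22 = 2.67e-10.

2.67e-10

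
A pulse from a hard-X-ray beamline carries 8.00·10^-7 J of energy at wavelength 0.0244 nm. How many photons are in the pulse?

9.83·10^7 photons

Per-photon energy: E = 8.141·10^-15 J (from wavelength = 0.0244 nm).
N = E_total / E_photon = 8.00·10^-7 J / 8.141·10^-15 J = 9.83·10^7.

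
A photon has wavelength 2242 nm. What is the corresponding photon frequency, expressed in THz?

First convert: λ = 2242 nm = 2.242e-6 m.
Since f = c/λ for a photon, f = 1.337e14 Hz.
Converting to THz: f = 133.7 THz ≈ 134 THz.

134 THz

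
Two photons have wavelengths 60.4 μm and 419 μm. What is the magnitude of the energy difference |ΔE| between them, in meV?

Using E = hc/λ: E₁ = 3.289·10^-21 J, E₂ = 4.741·10^-22 J.
|ΔE| = |3.289·10^-21 − 4.741·10^-22| = 2.81·10^-21 J = 17.6 meV.

17.6 meV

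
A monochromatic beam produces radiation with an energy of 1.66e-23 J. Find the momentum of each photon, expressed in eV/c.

Apply p = E/c: p = 5.537e-32 kg·m/s.
Converting to eV/c: p = 1.036e-4 eV/c ≈ 1.04e-4 eV/c.

1.04e-4 eV/c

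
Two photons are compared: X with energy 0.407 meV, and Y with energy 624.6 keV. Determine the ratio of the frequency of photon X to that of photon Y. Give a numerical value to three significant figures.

6.52e-10

f_X = 9.841e10 Hz (from energy = 0.407 meV, via f = E/h).
f_Y = 1.510e20 Hz (from energy = 624.6 keV, via f = E/h).
Ratio = 9.841e10 / 1.510e20 = 6.52e-10.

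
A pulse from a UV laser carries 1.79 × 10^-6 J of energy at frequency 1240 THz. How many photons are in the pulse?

2.18 × 10^12 photons

Per-photon energy: E = 8.216 × 10^-19 J (from frequency = 1240 THz).
N = E_total / E_photon = 1.79 × 10^-6 J / 8.216 × 10^-19 J = 2.18 × 10^12.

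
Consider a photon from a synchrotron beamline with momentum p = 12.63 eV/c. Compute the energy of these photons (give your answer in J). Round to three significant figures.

First convert: p = 12.63 eV/c = 6.7498·10^-27 kg·m/s.
For a photon E = pc, so E = 2.024·10^-18 J.
So E ≈ 2.02·10^-18 J.

2.02·10^-18 J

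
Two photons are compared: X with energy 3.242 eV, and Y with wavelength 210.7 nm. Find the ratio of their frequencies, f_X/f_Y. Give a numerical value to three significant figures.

0.551

f_X = 7.839 × 10^14 Hz (from energy = 3.242 eV, via f = E/h).
f_Y = 1.423 × 10^15 Hz (from wavelength = 210.7 nm, via f = c/λ).
Ratio = 7.839 × 10^14 / 1.423 × 10^15 = 0.551.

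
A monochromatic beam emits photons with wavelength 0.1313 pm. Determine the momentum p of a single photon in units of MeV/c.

(h = 6.62607015 × 10^-34 J·s, c = 2.99792458 × 10^8 m/s, 1 eV = 1.602176634 × 10^-19 J.)
Convert to SI: λ = 0.1313 pm = 1.313 × 10^-13 m.
Apply p = h/λ: p = 5.047 × 10^-21 kg·m/s.
Converting to MeV/c: p = 9.443 MeV/c ≈ 9.44 MeV/c.

9.44 MeV/c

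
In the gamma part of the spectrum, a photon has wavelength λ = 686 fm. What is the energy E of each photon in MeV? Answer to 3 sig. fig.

In SI units: λ = 686 fm = 6.86 × 10^-13 m.
For a photon E = hc/λ, so E = 2.896 × 10^-13 J.
Converting to MeV: E = 1.807 MeV ≈ 1.81 MeV.

1.81 MeV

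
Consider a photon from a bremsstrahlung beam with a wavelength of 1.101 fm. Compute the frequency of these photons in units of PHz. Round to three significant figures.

Use c = 2.99792458e8 m/s.
Convert to SI: λ = 1.101 fm = 1.101e-15 m.
Since f = c/λ for a photon, f = 2.723e23 Hz.
Converting to PHz: f = 2.723e8 PHz ≈ 2.72e8 PHz.

2.72e8 PHz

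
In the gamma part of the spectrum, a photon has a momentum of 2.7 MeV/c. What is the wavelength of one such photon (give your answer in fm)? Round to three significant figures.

459 fm

(h = 6.62607015 × 10^-34 J·s, c = 2.99792458 × 10^8 m/s, 1 eV = 1.602176634 × 10^-19 J.)
First convert: p = 2.7 MeV/c = 1.4430 × 10^-21 kg·m/s.
Since λ = h/p for a photon, λ = 4.592 × 10^-13 m.
Converting to fm: λ = 459.2 fm ≈ 459 fm.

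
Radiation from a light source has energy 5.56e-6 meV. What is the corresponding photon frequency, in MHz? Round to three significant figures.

1.34 MHz

Convert to SI: E = 5.56e-6 meV = 8.9081e-28 J.
For a photon f = E/h, so f = 1.344e6 Hz.
Converting to MHz: f = 1.344 MHz ≈ 1.34 MHz.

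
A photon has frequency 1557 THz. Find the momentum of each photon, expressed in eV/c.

First convert: f = 1557 THz = 1.557 × 10^15 Hz.
Since p = hf/c for a photon, p = 3.441 × 10^-27 kg·m/s.
Converting to eV/c: p = 6.439 eV/c ≈ 6.44 eV/c.

6.44 eV/c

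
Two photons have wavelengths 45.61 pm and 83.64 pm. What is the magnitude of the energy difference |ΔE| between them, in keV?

12.4 keV

Using E = hc/λ: E₁ = 4.3553e-15 J, E₂ = 2.3750e-15 J.
|ΔE| = |4.3553e-15 − 2.3750e-15| = 1.98e-15 J = 12.4 keV.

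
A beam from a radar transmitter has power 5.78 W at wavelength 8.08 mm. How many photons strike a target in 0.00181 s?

Total energy: E_total = P·t = 5.78 × 0.00181 = 0.01046 J.
Per-photon energy: E = 2.458e-23 J.
N = E_total / E_photon = 4.26e20.

4.26e20 photons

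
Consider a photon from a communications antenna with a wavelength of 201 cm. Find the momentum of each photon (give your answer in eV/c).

In SI units: λ = 201 cm = 2.01 m.
Apply p = h/λ: p = 3.297·10^-34 kg·m/s.
Converting to eV/c: p = 6.168·10^-7 eV/c ≈ 6.17·10^-7 eV/c.

6.17·10^-7 eV/c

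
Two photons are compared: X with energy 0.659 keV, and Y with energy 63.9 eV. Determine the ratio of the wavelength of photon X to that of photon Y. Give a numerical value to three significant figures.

0.0970

λ_X = 1.881e-9 m (from energy = 0.659 keV, via λ = hc/E).
λ_Y = 1.940e-8 m (from energy = 63.9 eV, via λ = hc/E).
Ratio = 1.881e-9 / 1.940e-8 = 0.0970.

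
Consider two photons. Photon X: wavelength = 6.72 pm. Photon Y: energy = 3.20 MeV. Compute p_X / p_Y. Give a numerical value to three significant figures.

p_X = 9.860e-23 kg·m/s (from wavelength = 6.72 pm, via p = h/λ).
p_Y = 1.710e-21 kg·m/s (from energy = 3.20 MeV, via p = E/c).
Ratio = 9.860e-23 / 1.710e-21 = 0.0577.

0.0577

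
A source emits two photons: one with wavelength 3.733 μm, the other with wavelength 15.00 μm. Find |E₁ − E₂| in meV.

Using E = hc/λ: E₁ = 5.3213e-20 J, E₂ = 1.3243e-20 J.
|ΔE| = |5.3213e-20 − 1.3243e-20| = 4.00e-20 J = 249 meV.

249 meV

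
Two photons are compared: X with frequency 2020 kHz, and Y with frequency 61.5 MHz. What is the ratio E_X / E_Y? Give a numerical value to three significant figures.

0.0328

E_X = 1.338·10^-27 J (from frequency = 2020 kHz, via E = hf).
E_Y = 4.075·10^-26 J (from frequency = 61.5 MHz, via E = hf).
Ratio = 1.338·10^-27 / 4.075·10^-26 = 0.0328.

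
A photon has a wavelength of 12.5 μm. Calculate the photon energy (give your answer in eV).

First convert: λ = 12.5 μm = 1.25 × 10^-5 m.
The photon relation is E = hc/λ, giving E = 1.589 × 10^-20 J.
Converting to eV: E = 0.09919 eV ≈ 0.0992 eV.

0.0992 eV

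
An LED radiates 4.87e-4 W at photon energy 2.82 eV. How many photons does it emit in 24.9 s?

Total energy: E_total = P·t = 4.87e-4 × 24.9 = 0.01213 J.
Per-photon energy: E = 4.518e-19 J.
N = E_total / E_photon = 2.68e16.

2.68e16 photons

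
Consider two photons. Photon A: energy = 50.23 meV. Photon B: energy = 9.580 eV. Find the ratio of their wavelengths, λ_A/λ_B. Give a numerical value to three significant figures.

λ_A = 2.468e-5 m (from energy = 50.23 meV, via λ = hc/E).
λ_B = 1.294e-7 m (from energy = 9.580 eV, via λ = hc/E).
Ratio = 2.468e-5 / 1.294e-7 = 191.

191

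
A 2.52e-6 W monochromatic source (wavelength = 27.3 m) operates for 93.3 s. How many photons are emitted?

Total energy: E_total = P·t = 2.52e-6 × 93.3 = 2.351e-4 J.
Per-photon energy: E = 7.276e-27 J.
N = E_total / E_photon = 3.23e22.

3.23e22 photons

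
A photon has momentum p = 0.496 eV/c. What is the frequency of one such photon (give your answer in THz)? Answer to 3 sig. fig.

120 THz

(h = 6.62607015·10^-34 J·s, c = 2.99792458·10^8 m/s, 1 eV = 1.602176634·10^-19 J.)
In SI units: p = 0.496 eV/c = 2.6508·10^-28 kg·m/s.
For a photon f = pc/h, so f = 1.199·10^14 Hz.
Converting to THz: f = 119.9 THz ≈ 120 THz.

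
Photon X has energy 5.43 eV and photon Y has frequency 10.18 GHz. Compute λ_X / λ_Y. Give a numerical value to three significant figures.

λ_X = 2.283e-7 m (from energy = 5.43 eV, via λ = hc/E).
λ_Y = 0.02945 m (from frequency = 10.18 GHz, via λ = c/f).
Ratio = 2.283e-7 / 0.02945 = 7.75e-6.

7.75e-6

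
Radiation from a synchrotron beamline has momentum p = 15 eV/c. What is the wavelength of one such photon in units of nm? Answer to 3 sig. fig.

82.7 nm

In SI units: p = 15 eV/c = 8.0164·10^-27 kg·m/s.
Since λ = h/p for a photon, λ = 8.266·10^-8 m.
Converting to nm: λ = 82.66 nm ≈ 82.7 nm.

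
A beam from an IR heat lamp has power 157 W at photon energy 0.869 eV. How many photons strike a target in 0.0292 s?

3.29e19 photons

Total energy: E_total = P·t = 157 × 0.0292 = 4.584 J.
Per-photon energy: E = 1.392e-19 J.
N = E_total / E_photon = 3.29e19.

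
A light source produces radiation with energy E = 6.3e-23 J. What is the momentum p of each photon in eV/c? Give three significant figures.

The photon relation is p = E/c, giving p = 2.101e-31 kg·m/s.
Converting to eV/c: p = 3.932e-4 eV/c ≈ 3.93e-4 eV/c.

3.93e-4 eV/c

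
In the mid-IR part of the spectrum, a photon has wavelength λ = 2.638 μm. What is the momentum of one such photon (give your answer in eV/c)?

In SI units: λ = 2.638 μm = 2.638 × 10^-6 m.
For a photon p = h/λ, so p = 2.512 × 10^-28 kg·m/s.
Converting to eV/c: p = 0.4700 eV/c ≈ 0.470 eV/c.

0.470 eV/c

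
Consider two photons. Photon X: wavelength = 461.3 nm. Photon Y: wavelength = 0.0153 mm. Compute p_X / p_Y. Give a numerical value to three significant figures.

p_X = 1.436e-27 kg·m/s (from wavelength = 461.3 nm, via p = h/λ).
p_Y = 4.331e-29 kg·m/s (from wavelength = 0.0153 mm, via p = h/λ).
Ratio = 1.436e-27 / 4.331e-29 = 33.2.

33.2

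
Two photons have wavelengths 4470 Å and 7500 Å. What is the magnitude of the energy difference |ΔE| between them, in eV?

1.12 eV

Using E = hc/λ: E₁ = 4.4440·10^-19 J, E₂ = 2.6486·10^-19 J.
|ΔE| = |4.4440·10^-19 − 2.6486·10^-19| = 1.80·10^-19 J = 1.12 eV.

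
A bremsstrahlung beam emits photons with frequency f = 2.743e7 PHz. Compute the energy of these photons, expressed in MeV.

113 MeV

(h = 6.62607015e-34 J·s, 1 eV = 1.602176634e-19 J.)
In SI units: f = 2.743e7 PHz = 2.743e22 Hz.
Since E = hf for a photon, E = 1.818e-11 J.
Converting to MeV: E = 113.4 MeV ≈ 113 MeV.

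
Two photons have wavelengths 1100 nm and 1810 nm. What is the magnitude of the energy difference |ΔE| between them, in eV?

0.442 eV

Using E = hc/λ: E₁ = 1.806 × 10^-19 J, E₂ = 1.097 × 10^-19 J.
|ΔE| = |1.806 × 10^-19 − 1.097 × 10^-19| = 7.08 × 10^-20 J = 0.442 eV.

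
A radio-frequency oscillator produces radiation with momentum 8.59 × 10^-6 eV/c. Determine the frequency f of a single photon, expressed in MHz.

2080 MHz

Convert to SI: p = 8.59 × 10^-6 eV/c = 4.5907 × 10^-33 kg·m/s.
The photon relation is f = pc/h, giving f = 2.077 × 10^9 Hz.
Converting to MHz: f = 2077 MHz ≈ 2080 MHz.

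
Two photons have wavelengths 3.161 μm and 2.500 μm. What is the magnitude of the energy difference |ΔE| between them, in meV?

104 meV

Using E = hc/λ: E₁ = 6.2842·10^-20 J, E₂ = 7.9458·10^-20 J.
|ΔE| = |6.2842·10^-20 − 7.9458·10^-20| = 1.66·10^-20 J = 104 meV.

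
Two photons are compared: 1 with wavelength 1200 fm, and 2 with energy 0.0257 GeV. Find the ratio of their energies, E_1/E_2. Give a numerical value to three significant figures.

E_1 = 1.655·10^-13 J (from wavelength = 1200 fm, via E = hc/λ).
E_2 = 4.118·10^-12 J (from energy = 0.0257 GeV, via E given directly).
Ratio = 1.655·10^-13 / 4.118·10^-12 = 0.0402.

0.0402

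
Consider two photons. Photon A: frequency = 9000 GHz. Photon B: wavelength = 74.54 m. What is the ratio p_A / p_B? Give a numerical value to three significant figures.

p_A = 1.989e-29 kg·m/s (from frequency = 9000 GHz, via p = hf/c).
p_B = 8.889e-36 kg·m/s (from wavelength = 74.54 m, via p = h/λ).
Ratio = 1.989e-29 / 8.889e-36 = 2.24e6.

2.24e6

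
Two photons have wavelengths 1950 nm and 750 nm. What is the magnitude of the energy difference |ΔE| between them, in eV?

1.02 eV

Using E = hc/λ: E₁ = 1.019e-19 J, E₂ = 2.649e-19 J.
|ΔE| = |1.019e-19 − 2.649e-19| = 1.63e-19 J = 1.02 eV.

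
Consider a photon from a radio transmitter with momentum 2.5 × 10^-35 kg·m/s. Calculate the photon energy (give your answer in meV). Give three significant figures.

4.68 × 10^-5 meV

Apply E = pc: E = 7.495 × 10^-27 J.
Converting to meV: E = 4.678 × 10^-5 meV ≈ 4.68 × 10^-5 meV.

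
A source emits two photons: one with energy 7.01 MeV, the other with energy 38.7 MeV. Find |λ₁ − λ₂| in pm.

0.145 pm

Using λ = hc/E: λ₁ = 1.769e-13 m, λ₂ = 3.204e-14 m.
|Δλ| = |1.769e-13 − 3.204e-14| = 1.45e-13 m = 0.145 pm.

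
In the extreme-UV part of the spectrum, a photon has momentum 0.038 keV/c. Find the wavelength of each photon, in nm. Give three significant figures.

32.6 nm

Take h = 6.62607015 × 10^-34 J·s, c = 2.99792458 × 10^8 m/s, 1 eV = 1.602176634 × 10^-19 J.
First convert: p = 0.038 keV/c = 2.0308 × 10^-26 kg·m/s.
For a photon λ = h/p, so λ = 3.263 × 10^-8 m.
Converting to nm: λ = 32.63 nm ≈ 32.6 nm.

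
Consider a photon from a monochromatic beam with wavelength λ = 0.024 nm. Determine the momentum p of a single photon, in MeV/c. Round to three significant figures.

0.0517 MeV/c

Use h = 6.62607015·10^-34 J·s, c = 2.99792458·10^8 m/s, 1 eV = 1.602176634·10^-19 J.
Convert to SI: λ = 0.024 nm = 2.4·10^-11 m.
Apply p = h/λ: p = 2.761·10^-23 kg·m/s.
Converting to MeV/c: p = 0.05166 MeV/c ≈ 0.0517 MeV/c.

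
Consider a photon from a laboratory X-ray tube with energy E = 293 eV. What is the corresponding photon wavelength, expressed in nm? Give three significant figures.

Convert to SI: E = 293 eV = 4.6944e-17 J.
Since λ = hc/E for a photon, λ = 4.232e-9 m.
Converting to nm: λ = 4.232 nm ≈ 4.23 nm.

4.23 nm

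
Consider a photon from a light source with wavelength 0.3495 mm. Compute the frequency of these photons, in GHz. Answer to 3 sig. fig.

In SI units: λ = 0.3495 mm = 3.495e-4 m.
Apply f = c/λ: f = 8.578e11 Hz.
Converting to GHz: f = 857.8 GHz ≈ 858 GHz.

858 GHz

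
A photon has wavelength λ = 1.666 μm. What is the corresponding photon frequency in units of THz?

180 THz

First convert: λ = 1.666 μm = 1.666e-6 m.
The photon relation is f = c/λ, giving f = 1.799e14 Hz.
Converting to THz: f = 179.9 THz ≈ 180 THz.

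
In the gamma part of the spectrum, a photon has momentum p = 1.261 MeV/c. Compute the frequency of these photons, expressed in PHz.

3.05 × 10^5 PHz

Convert to SI: p = 1.261 MeV/c = 6.7391 × 10^-22 kg·m/s.
The photon relation is f = pc/h, giving f = 3.049 × 10^20 Hz.
Converting to PHz: f = 304900 PHz ≈ 3.05 × 10^5 PHz.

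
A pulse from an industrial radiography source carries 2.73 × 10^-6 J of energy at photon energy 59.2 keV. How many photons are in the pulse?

Per-photon energy: E = 9.485 × 10^-15 J (from energy = 59.2 keV).
N = E_total / E_photon = 2.73 × 10^-6 J / 9.485 × 10^-15 J = 2.88 × 10^8.

2.88 × 10^8 photons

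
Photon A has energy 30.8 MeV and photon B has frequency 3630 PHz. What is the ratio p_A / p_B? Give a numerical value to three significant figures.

p_A = 1.646e-20 kg·m/s (from energy = 30.8 MeV, via p = E/c).
p_B = 8.023e-24 kg·m/s (from frequency = 3630 PHz, via p = hf/c).
Ratio = 1.646e-20 / 8.023e-24 = 2050.

2050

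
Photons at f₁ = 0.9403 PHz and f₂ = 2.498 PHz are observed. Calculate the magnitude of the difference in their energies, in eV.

Using E = hf: E₁ = 6.2305e-19 J, E₂ = 1.6552e-18 J.
|ΔE| = |6.2305e-19 − 1.6552e-18| = 1.03e-18 J = 6.44 eV.

6.44 eV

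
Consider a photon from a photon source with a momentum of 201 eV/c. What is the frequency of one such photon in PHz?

48.6 PHz

First convert: p = 201 eV/c = 1.0742e-25 kg·m/s.
The photon relation is f = pc/h, giving f = 4.860e16 Hz.
Converting to PHz: f = 48.60 PHz ≈ 48.6 PHz.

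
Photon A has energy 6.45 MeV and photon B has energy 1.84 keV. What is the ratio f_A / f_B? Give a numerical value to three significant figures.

f_A = 1.560 × 10^21 Hz (from energy = 6.45 MeV, via f = E/h).
f_B = 4.449 × 10^17 Hz (from energy = 1.84 keV, via f = E/h).
Ratio = 1.560 × 10^21 / 4.449 × 10^17 = 3510.

3510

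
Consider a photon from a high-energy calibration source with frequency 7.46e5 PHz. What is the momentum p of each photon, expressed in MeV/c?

Take h = 6.62607015e-34 J·s, c = 2.99792458e8 m/s, 1 eV = 1.602176634e-19 J.
First convert: f = 7.46e5 PHz = 7.46e20 Hz.
For a photon p = hf/c, so p = 1.649e-21 kg·m/s.
Converting to MeV/c: p = 3.085 MeV/c ≈ 3.09 MeV/c.

3.09 MeV/c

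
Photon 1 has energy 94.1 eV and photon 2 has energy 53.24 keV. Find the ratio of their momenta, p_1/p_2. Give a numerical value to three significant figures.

1.77 × 10^-3

p_1 = 5.029 × 10^-26 kg·m/s (from energy = 94.1 eV, via p = E/c).
p_2 = 2.845 × 10^-23 kg·m/s (from energy = 53.24 keV, via p = E/c).
Ratio = 5.029 × 10^-26 / 2.845 × 10^-23 = 1.77 × 10^-3.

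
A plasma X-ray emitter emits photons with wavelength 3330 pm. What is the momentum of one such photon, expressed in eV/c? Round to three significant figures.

372 eV/c

Use h = 6.62607015·10^-34 J·s, c = 2.99792458·10^8 m/s, 1 eV = 1.602176634·10^-19 J.
In SI units: λ = 3330 pm = 3.33·10^-9 m.
For a photon p = h/λ, so p = 1.990·10^-25 kg·m/s.
Converting to eV/c: p = 372.3 eV/c ≈ 372 eV/c.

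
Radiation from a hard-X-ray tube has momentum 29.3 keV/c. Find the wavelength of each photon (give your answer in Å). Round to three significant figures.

Take h = 6.62607015e-34 J·s, c = 2.99792458e8 m/s, 1 eV = 1.602176634e-19 J.
First convert: p = 29.3 keV/c = 1.5659e-23 kg·m/s.
The photon relation is λ = h/p, giving λ = 4.232e-11 m.
Converting to Å: λ = 0.4232 Å ≈ 0.423 Å.

0.423 Å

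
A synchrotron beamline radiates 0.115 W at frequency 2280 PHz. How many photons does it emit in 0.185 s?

Total energy: E_total = P·t = 0.115 × 0.185 = 0.02128 J.
Per-photon energy: E = 1.511e-15 J.
N = E_total / E_photon = 1.41e13.

1.41e13 photons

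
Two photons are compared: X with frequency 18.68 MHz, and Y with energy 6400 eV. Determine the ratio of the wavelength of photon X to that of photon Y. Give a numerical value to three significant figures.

λ_X = 16.05 m (from frequency = 18.68 MHz, via λ = c/f).
λ_Y = 1.937e-10 m (from energy = 6400 eV, via λ = hc/E).
Ratio = 16.05 / 1.937e-10 = 8.28e10.

8.28e10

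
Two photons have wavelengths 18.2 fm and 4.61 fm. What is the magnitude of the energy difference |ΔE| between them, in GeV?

0.201 GeV

Using E = hc/λ: E₁ = 1.091e-11 J, E₂ = 4.309e-11 J.
|ΔE| = |1.091e-11 − 4.309e-11| = 3.22e-11 J = 0.201 GeV.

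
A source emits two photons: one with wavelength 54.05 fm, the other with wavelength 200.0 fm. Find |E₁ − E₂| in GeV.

Using E = hc/λ: E₁ = 3.6752 × 10^-12 J, E₂ = 9.9322 × 10^-13 J.
|ΔE| = |3.6752 × 10^-12 − 9.9322 × 10^-13| = 2.68 × 10^-12 J = 0.0167 GeV.

0.0167 GeV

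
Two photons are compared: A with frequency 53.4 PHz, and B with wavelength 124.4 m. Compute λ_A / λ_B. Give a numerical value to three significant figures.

λ_A = 5.614e-9 m (from frequency = 53.4 PHz, via λ = c/f).
λ_B = 124.4 m (from wavelength = 124.4 m, via λ given directly).
Ratio = 5.614e-9 / 124.4 = 4.51e-11.

4.51e-11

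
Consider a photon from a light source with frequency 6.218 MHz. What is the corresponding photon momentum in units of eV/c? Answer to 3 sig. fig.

In SI units: f = 6.218 MHz = 6.218e6 Hz.
For a photon p = hf/c, so p = 1.374e-35 kg·m/s.
Converting to eV/c: p = 2.572e-8 eV/c ≈ 2.57e-8 eV/c.

2.57e-8 eV/c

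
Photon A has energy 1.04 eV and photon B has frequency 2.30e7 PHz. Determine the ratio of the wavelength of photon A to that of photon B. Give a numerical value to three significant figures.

λ_A = 1.192e-6 m (from energy = 1.04 eV, via λ = hc/E).
λ_B = 1.303e-14 m (from frequency = 2.30e7 PHz, via λ = c/f).
Ratio = 1.192e-6 / 1.303e-14 = 9.15e7.

9.15e7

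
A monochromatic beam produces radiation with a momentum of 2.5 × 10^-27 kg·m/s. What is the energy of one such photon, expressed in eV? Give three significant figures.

For a photon E = pc, so E = 7.495 × 10^-19 J.
Converting to eV: E = 4.678 eV ≈ 4.68 eV.

4.68 eV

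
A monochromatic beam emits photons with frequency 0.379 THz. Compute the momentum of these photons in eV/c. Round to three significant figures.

1.57 × 10^-3 eV/c

Use h = 6.62607015 × 10^-34 J·s, c = 2.99792458 × 10^8 m/s, 1 eV = 1.602176634 × 10^-19 J.
First convert: f = 0.379 THz = 3.79 × 10^11 Hz.
Since p = hf/c for a photon, p = 8.377 × 10^-31 kg·m/s.
Converting to eV/c: p = 0.001567 eV/c ≈ 1.57 × 10^-3 eV/c.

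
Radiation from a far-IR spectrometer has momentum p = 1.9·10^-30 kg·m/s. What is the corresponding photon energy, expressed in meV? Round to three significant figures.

3.56 meV

(c = 2.99792458·10^8 m/s, 1 eV = 1.602176634·10^-19 J.)
For a photon E = pc, so E = 5.696·10^-22 J.
Converting to meV: E = 3.555 meV ≈ 3.56 meV.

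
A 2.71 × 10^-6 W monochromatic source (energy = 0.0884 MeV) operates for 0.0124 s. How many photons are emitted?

Total energy: E_total = P·t = 2.71 × 10^-6 × 0.0124 = 3.360 × 10^-8 J.
Per-photon energy: E = 1.416 × 10^-14 J.
N = E_total / E_photon = 2.37 × 10^6.

2.37 × 10^6 photons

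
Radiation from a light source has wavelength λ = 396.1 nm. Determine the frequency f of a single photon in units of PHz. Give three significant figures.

In SI units: λ = 396.1 nm = 3.961·10^-7 m.
The photon relation is f = c/λ, giving f = 7.569·10^14 Hz.
Converting to PHz: f = 0.7569 PHz ≈ 0.757 PHz.

0.757 PHz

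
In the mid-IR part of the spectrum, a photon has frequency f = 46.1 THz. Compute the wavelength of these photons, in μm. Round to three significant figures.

In SI units: f = 46.1 THz = 4.61e13 Hz.
The photon relation is λ = c/f, giving λ = 6.503e-6 m.
Converting to μm: λ = 6.503 μm ≈ 6.50 μm.

6.50 μm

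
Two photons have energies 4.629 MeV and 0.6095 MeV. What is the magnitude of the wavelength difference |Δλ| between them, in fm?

Using λ = hc/E: λ₁ = 2.6784e-13 m, λ₂ = 2.0342e-12 m.
|Δλ| = |2.6784e-13 − 2.0342e-12| = 1.77e-12 m = 1770 fm.

1770 fm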